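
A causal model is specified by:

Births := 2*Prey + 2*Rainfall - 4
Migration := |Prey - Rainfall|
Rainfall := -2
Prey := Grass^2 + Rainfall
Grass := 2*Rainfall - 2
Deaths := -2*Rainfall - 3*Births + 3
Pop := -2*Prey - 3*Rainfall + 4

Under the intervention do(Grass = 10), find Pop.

Under do(Grass=10), the mechanism Grass := 2*Rainfall - 2 is discarded; Grass is fixed at 10.
Prey = Grass^2 + Rainfall  [with Grass=10, Rainfall=-2]  = 98
Pop = -2*Prey - 3*Rainfall + 4  [with Prey=98, Rainfall=-2]  = -186

-186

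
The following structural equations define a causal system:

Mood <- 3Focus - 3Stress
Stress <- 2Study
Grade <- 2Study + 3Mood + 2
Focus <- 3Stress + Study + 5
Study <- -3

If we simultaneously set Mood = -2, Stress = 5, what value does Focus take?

Setting Mood = -2, Stress = 5 by intervention discards those variables' equations.
Focus = 3Stress + Study + 5  [with Stress=5, Study=-3]  = 17

17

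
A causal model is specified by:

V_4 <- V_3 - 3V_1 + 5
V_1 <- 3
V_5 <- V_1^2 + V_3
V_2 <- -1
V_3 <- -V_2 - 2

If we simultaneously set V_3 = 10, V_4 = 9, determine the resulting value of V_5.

Setting V_3 = 10, V_4 = 9 by intervention discards those variables' equations.
V_5 = V_1^2 + V_3  [with V_1=3, V_3=10]  = 19

19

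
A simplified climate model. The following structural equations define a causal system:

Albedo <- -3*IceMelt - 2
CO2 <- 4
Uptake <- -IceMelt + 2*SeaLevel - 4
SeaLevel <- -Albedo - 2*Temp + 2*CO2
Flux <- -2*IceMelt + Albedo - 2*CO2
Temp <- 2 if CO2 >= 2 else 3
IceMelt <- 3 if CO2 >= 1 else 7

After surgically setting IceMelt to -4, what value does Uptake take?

-12

The intervention breaks the incoming arrows to IceMelt: IceMelt <- 3 if CO2 >= 1 else 7 no longer applies, and IceMelt = -4.
Temp = 2 if CO2 >= 2 else 3  [with CO2=4]  = 2
Albedo = -3*IceMelt - 2  [with IceMelt=-4]  = 10
SeaLevel = -Albedo - 2*Temp + 2*CO2  [with Albedo=10, Temp=2, CO2=4]  = -6
Uptake = -IceMelt + 2*SeaLevel - 4  [with IceMelt=-4, SeaLevel=-6]  = -12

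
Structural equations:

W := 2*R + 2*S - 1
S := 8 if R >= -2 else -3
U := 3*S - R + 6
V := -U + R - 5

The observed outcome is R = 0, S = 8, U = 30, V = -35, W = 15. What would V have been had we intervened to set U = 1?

-6

The intervention breaks the incoming arrows to U: U := 3*S - R + 6 no longer applies, and U = 1.
V = -U + R - 5  [with U=1, R=0]  = -6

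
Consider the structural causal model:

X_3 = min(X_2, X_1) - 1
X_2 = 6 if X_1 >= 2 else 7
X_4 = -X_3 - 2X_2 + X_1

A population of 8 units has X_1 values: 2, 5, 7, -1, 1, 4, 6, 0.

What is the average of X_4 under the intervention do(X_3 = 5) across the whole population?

-14.75

Every unit gets X_3=5 under the intervention. X_4 values become -15, -12, -10, -20, -18, -13, -11, -19; E[X_4|do(X_3=5)] = -14.75.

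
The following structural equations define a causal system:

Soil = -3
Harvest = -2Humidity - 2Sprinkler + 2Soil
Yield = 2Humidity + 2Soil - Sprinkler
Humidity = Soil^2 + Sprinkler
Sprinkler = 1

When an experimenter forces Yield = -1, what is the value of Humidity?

10

Under do(Yield=-1), the mechanism Yield = 2Humidity + 2Soil - Sprinkler is discarded; Yield is fixed at -1.
Since Humidity is not a descendant of the intervened variable, it is unaffected.
Humidity = Soil^2 + Sprinkler  [with Soil=-3, Sprinkler=1]  = 10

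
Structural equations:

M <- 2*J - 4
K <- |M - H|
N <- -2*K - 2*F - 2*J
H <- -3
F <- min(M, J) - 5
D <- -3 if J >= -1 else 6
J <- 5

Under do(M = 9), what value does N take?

The intervention breaks the incoming arrows to M: M <- 2*J - 4 no longer applies, and M = 9.
K = |M - H|  [with M=9, H=-3]  = 12
F = min(M, J) - 5  [with M=9, J=5]  = 0
N = -2*K - 2*F - 2*J  [with K=12, F=0, J=5]  = -34

-34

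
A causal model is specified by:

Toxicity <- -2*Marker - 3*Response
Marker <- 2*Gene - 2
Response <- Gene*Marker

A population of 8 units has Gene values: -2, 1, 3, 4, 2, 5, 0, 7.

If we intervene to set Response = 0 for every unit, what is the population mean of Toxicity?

do(Response=0) breaks Response's dependence on Gene. With Response=0 fixed, Toxicity across the units is 12, 0, -8, -12, -4, -16, 4, -24, mean -6.

-6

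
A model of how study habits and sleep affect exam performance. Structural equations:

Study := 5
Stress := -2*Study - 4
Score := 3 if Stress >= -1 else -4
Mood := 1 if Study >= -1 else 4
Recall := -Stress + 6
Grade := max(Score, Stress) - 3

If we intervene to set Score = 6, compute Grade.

The intervention breaks the incoming arrows to Score: Score := 3 if Stress >= -1 else -4 no longer applies, and Score = 6.
Stress = -2*Study - 4  [with Study=5]  = -14
Grade = max(Score, Stress) - 3  [with Score=6, Stress=-14]  = 3

3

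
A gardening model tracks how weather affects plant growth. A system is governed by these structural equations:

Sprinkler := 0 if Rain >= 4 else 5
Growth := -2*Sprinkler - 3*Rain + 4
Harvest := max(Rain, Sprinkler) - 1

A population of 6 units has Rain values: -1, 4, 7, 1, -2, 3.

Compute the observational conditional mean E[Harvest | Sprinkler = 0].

Conditioning on Sprinkler=0 selects the 2 unit(s) with Rain ∈ {4, 7}. Their Harvest values: 3, 6. Mean = 4.5.

4.5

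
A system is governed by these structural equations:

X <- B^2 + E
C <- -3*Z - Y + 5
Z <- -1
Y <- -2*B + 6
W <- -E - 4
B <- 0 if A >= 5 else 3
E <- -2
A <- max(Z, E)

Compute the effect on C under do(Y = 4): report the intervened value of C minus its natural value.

-4

Intervening sets Y = 4 and removes its equation (Y <- -2*B + 6).
C = -3*Z - Y + 5  [with Z=-1, Y=4]  = 4
Without intervention: A = max(Z, E)  [with Z=-1, E=-2]  = -1; B = 0 if A >= 5 else 3  [with A=-1]  = 3; Y = -2*B + 6  [with B=3]  = 0; C = -3*Z - Y + 5  [with Z=-1, Y=0]  = 8.
Change = 4 − 8 = -4.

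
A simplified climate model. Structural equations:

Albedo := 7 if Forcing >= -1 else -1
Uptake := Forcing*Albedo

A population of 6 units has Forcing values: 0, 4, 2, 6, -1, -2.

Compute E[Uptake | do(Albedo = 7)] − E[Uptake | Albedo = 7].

-4.9

do(Albedo=7) breaks Albedo's dependence on Forcing. With Albedo=7 fixed, Uptake across the units is 0, 28, 14, 42, -7, -14, mean 10.5.
Conditioning on Albedo=7 selects the 5 unit(s) with Forcing ∈ {0, 4, 2, 6, -1}. Their Uptake values: 0, 28, 14, 42, -7. Mean = 15.4.
Difference = 10.5 − 15.4 = -4.9.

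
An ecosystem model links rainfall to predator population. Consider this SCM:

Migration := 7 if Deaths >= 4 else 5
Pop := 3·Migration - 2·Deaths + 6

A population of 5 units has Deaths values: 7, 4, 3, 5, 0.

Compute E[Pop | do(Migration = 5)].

The intervention sets Migration=5 in all 5 units regardless of Deaths. Recomputing Pop per unit gives 7, 13, 15, 11, 21; average 13.4.

13.4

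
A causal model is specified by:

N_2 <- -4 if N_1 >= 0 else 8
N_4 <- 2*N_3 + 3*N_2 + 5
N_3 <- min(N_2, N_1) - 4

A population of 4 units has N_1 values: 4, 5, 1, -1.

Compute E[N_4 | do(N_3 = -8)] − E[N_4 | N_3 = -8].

9

Every unit gets N_3=-8 under the intervention. N_4 values become -23, -23, -23, 13; E[N_4|do(N_3=-8)] = -14.
E[N_4|N_3=-8] averages over only the 3 units with N_3=-8 (N_1 = 4, 5, 1): N_4 = -23, -23, -23, mean -23.
Difference = -14 − (-23) = 9.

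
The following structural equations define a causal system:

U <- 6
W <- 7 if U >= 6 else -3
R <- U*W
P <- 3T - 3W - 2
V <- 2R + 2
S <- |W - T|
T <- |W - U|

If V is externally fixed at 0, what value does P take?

Intervening sets V = 0 and removes its equation (V <- 2R + 2).
No directed path runs from V to P, so P keeps its natural value.
W = 7 if U >= 6 else -3  [with U=6]  = 7
T = |W - U|  [with W=7, U=6]  = 1
P = 3T - 3W - 2  [with T=1, W=7]  = -20

-20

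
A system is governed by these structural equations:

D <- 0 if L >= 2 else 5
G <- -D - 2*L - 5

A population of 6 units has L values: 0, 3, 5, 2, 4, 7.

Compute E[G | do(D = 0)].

-12

The intervention sets D=0 in all 6 units regardless of L. Recomputing G per unit gives -5, -11, -15, -9, -13, -19; average -12.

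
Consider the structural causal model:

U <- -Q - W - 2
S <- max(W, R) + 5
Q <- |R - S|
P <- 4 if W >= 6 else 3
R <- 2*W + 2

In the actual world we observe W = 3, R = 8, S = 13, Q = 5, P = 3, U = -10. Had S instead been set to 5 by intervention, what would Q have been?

The intervention breaks the incoming arrows to S: S <- max(W, R) + 5 no longer applies, and S = 5.
R = 2*W + 2  [with W=3]  = 8
Q = |R - S|  [with R=8, S=5]  = 3

3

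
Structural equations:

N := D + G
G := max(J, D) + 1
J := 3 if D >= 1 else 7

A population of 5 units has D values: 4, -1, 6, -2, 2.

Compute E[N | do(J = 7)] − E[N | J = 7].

Every unit gets J=7 under the intervention. N values become 12, 7, 14, 6, 10; E[N|do(J=7)] = 9.8.
E[N|J=7] averages over only the 2 units with J=7 (D = -1, -2): N = 7, 6, mean 6.5.
Difference = 9.8 − 6.5 = 3.3.

3.3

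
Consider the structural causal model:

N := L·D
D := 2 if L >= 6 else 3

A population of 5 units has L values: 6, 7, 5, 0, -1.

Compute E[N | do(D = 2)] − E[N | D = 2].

-6.2

The intervention sets D=2 in all 5 units regardless of L. Recomputing N per unit gives 12, 14, 10, 0, -2; average 6.8.
E[N|D=2] averages over only the 2 units with D=2 (L = 6, 7): N = 12, 14, mean 13.
Difference = 6.8 − 13 = -6.2.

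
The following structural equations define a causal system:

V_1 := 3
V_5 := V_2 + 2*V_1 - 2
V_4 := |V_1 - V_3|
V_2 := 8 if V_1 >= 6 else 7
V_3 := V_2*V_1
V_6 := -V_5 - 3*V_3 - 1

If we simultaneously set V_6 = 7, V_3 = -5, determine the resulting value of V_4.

Under do(V_6 = 7, V_3 = -5), each intervened variable's structural equation is replaced by its fixed value.
V_4 = |V_1 - V_3|  [with V_1=3, V_3=-5]  = 8

8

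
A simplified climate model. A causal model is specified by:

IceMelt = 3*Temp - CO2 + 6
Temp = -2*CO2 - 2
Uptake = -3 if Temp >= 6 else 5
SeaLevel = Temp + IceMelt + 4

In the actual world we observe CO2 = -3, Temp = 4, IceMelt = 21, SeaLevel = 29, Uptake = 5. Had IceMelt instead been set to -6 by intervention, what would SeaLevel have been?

2

The intervention breaks the incoming arrows to IceMelt: IceMelt = 3*Temp - CO2 + 6 no longer applies, and IceMelt = -6.
Temp = -2*CO2 - 2  [with CO2=-3]  = 4
SeaLevel = Temp + IceMelt + 4  [with Temp=4, IceMelt=-6]  = 2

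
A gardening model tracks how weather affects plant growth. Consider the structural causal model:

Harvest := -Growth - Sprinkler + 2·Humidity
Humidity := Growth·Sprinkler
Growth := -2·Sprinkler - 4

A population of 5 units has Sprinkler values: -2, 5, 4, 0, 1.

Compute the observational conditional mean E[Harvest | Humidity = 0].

3

Observing Humidity=0 restricts to units where Humidity's equation naturally yields 0: Sprinkler ∈ {-2, 0}. In that subpopulation Harvest = 2, 4, mean 3.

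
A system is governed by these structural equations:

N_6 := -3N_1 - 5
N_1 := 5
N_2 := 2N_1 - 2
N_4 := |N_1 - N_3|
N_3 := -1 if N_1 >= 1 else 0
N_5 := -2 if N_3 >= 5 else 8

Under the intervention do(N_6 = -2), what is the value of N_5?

8

do(N_6=-2) replaces the equation N_6 := -3N_1 - 5 with the constant N_6 = -2.
Since N_5 is not a descendant of the intervened variable, it is unaffected.
N_3 = -1 if N_1 >= 1 else 0  [with N_1=5]  = -1
N_5 = -2 if N_3 >= 5 else 8  [with N_3=-1]  = 8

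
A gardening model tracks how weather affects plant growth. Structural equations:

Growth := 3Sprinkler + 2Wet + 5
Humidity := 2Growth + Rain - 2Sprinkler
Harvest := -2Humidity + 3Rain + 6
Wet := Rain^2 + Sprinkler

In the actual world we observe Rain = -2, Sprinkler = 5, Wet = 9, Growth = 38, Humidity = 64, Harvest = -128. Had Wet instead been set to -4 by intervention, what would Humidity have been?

do(Wet=-4) replaces the equation Wet := Rain^2 + Sprinkler with the constant Wet = -4.
Growth = 3Sprinkler + 2Wet + 5  [with Sprinkler=5, Wet=-4]  = 12
Humidity = 2Growth + Rain - 2Sprinkler  [with Growth=12, Rain=-2, Sprinkler=5]  = 12

12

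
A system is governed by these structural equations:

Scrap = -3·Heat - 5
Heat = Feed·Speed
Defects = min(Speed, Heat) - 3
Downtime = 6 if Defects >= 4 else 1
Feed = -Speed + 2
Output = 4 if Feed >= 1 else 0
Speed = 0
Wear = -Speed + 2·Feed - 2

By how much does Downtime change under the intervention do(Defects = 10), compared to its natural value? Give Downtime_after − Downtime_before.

5

do(Defects=10) replaces the equation Defects = min(Speed, Heat) - 3 with the constant Defects = 10.
Downtime = 6 if Defects >= 4 else 1  [with Defects=10]  = 6
Without intervention: Feed = -Speed + 2  [with Speed=0]  = 2; Heat = Feed·Speed  [with Feed=2, Speed=0]  = 0; Defects = min(Speed, Heat) - 3  [with Speed=0, Heat=0]  = -3; Downtime = 6 if Defects >= 4 else 1  [with Defects=-3]  = 1.
Change = 6 − 1 = 5.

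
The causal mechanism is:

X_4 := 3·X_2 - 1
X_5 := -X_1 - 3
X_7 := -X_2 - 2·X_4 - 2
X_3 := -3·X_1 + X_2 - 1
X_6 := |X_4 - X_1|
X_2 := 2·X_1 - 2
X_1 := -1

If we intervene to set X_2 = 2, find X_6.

6

Under do(X_2=2), the mechanism X_2 := 2·X_1 - 2 is discarded; X_2 is fixed at 2.
X_4 = 3·X_2 - 1  [with X_2=2]  = 5
X_6 = |X_4 - X_1|  [with X_4=5, X_1=-1]  = 6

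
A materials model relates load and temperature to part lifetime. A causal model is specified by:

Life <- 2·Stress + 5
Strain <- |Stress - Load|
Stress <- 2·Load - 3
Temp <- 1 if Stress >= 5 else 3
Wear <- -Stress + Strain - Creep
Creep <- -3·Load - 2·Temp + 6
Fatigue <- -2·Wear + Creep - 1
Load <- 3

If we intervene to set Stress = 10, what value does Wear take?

Under do(Stress=10), the mechanism Stress <- 2·Load - 3 is discarded; Stress is fixed at 10.
Strain = |Stress - Load|  [with Stress=10, Load=3]  = 7
Temp = 1 if Stress >= 5 else 3  [with Stress=10]  = 1
Creep = -3·Load - 2·Temp + 6  [with Load=3, Temp=1]  = -5
Wear = -Stress + Strain - Creep  [with Stress=10, Strain=7, Creep=-5]  = 2

2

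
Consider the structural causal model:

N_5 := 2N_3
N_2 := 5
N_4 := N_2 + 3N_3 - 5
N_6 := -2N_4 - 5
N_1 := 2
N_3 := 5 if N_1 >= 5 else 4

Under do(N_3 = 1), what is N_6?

The intervention breaks the incoming arrows to N_3: N_3 := 5 if N_1 >= 5 else 4 no longer applies, and N_3 = 1.
N_4 = N_2 + 3N_3 - 5  [with N_2=5, N_3=1]  = 3
N_6 = -2N_4 - 5  [with N_4=3]  = -11

-11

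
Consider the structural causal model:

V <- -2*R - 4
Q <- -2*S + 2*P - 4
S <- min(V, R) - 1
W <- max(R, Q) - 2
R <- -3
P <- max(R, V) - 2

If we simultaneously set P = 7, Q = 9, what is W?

7

The joint intervention fixes P = 7, Q = 9, removing each variable's own equation.
W = max(R, Q) - 2  [with R=-3, Q=9]  = 7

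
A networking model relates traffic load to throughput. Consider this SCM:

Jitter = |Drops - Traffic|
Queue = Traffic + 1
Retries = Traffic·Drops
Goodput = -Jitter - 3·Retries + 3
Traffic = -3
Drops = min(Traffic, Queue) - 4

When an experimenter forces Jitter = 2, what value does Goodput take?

The intervention breaks the incoming arrows to Jitter: Jitter = |Drops - Traffic| no longer applies, and Jitter = 2.
Queue = Traffic + 1  [with Traffic=-3]  = -2
Drops = min(Traffic, Queue) - 4  [with Traffic=-3, Queue=-2]  = -7
Retries = Traffic·Drops  [with Traffic=-3, Drops=-7]  = 21
Goodput = -Jitter - 3·Retries + 3  [with Jitter=2, Retries=21]  = -62

-62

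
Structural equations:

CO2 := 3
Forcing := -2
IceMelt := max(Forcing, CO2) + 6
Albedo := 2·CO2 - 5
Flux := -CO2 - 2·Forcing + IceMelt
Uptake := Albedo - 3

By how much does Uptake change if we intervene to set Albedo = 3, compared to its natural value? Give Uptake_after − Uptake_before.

Under do(Albedo=3), the mechanism Albedo := 2·CO2 - 5 is discarded; Albedo is fixed at 3.
Uptake = Albedo - 3  [with Albedo=3]  = 0
Without intervention: Albedo = 2·CO2 - 5  [with CO2=3]  = 1; Uptake = Albedo - 3  [with Albedo=1]  = -2.
Change = 0 − (-2) = 2.

2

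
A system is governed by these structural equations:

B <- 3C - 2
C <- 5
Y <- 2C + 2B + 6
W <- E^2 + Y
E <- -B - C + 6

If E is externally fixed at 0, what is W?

Intervening sets E = 0 and removes its equation (E <- -B - C + 6).
B = 3C - 2  [with C=5]  = 13
Y = 2C + 2B + 6  [with C=5, B=13]  = 42
W = E^2 + Y  [with E=0, Y=42]  = 42

42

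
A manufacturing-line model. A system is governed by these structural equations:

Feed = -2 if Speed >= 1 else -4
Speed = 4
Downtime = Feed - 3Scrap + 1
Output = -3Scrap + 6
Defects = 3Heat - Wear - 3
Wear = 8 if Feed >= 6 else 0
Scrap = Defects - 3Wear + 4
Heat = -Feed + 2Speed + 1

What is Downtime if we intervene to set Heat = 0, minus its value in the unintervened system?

The intervention breaks the incoming arrows to Heat: Heat = -Feed + 2Speed + 1 no longer applies, and Heat = 0.
Feed = -2 if Speed >= 1 else -4  [with Speed=4]  = -2
Wear = 8 if Feed >= 6 else 0  [with Feed=-2]  = 0
Defects = 3Heat - Wear - 3  [with Heat=0, Wear=0]  = -3
Scrap = Defects - 3Wear + 4  [with Defects=-3, Wear=0]  = 1
Downtime = Feed - 3Scrap + 1  [with Feed=-2, Scrap=1]  = -4
Without intervention: Feed = -2 if Speed >= 1 else -4  [with Speed=4]  = -2; Heat = -Feed + 2Speed + 1  [with Feed=-2, Speed=4]  = 11; Wear = 8 if Feed >= 6 else 0  [with Feed=-2]  = 0; Defects = 3Heat - Wear - 3  [with Heat=11, Wear=0]  = 30; Scrap = Defects - 3Wear + 4  [with Defects=30, Wear=0]  = 34; Downtime = Feed - 3Scrap + 1  [with Feed=-2, Scrap=34]  = -103.
Change = -4 − (-103) = 99.

99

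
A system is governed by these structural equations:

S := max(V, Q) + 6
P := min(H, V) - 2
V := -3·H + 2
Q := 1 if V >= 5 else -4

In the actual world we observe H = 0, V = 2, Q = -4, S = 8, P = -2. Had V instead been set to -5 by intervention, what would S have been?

Under do(V=-5), the mechanism V := -3·H + 2 is discarded; V is fixed at -5.
Q = 1 if V >= 5 else -4  [with V=-5]  = -4
S = max(V, Q) + 6  [with V=-5, Q=-4]  = 2

2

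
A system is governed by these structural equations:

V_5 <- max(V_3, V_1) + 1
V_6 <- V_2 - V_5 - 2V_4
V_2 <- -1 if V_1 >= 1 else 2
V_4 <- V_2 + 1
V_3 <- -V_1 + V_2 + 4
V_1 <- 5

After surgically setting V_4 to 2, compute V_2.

-1

The intervention breaks the incoming arrows to V_4: V_4 <- V_2 + 1 no longer applies, and V_4 = 2.
Since V_2 is not a descendant of the intervened variable, it is unaffected.
V_2 = -1 if V_1 >= 1 else 2  [with V_1=5]  = -1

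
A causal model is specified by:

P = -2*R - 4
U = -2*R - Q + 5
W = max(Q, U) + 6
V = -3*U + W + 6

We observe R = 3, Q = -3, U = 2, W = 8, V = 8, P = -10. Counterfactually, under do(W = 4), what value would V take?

Intervening sets W = 4 and removes its equation (W = max(Q, U) + 6).
U = -2*R - Q + 5  [with R=3, Q=-3]  = 2
V = -3*U + W + 6  [with U=2, W=4]  = 4

4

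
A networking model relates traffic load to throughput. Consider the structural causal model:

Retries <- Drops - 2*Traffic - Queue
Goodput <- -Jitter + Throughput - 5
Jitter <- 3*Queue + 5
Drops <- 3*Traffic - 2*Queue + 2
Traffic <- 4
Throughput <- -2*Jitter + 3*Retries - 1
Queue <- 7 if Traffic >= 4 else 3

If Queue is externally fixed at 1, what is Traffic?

4

Under do(Queue=1), the mechanism Queue <- 7 if Traffic >= 4 else 3 is discarded; Queue is fixed at 1.
Traffic is not downstream of the intervention, so its value is determined by the original equations.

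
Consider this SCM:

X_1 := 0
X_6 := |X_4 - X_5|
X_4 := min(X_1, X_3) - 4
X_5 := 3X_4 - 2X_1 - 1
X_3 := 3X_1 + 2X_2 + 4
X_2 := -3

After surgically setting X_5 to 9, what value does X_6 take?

15

The intervention breaks the incoming arrows to X_5: X_5 := 3X_4 - 2X_1 - 1 no longer applies, and X_5 = 9.
X_3 = 3X_1 + 2X_2 + 4  [with X_1=0, X_2=-3]  = -2
X_4 = min(X_1, X_3) - 4  [with X_1=0, X_3=-2]  = -6
X_6 = |X_4 - X_5|  [with X_4=-6, X_5=9]  = 15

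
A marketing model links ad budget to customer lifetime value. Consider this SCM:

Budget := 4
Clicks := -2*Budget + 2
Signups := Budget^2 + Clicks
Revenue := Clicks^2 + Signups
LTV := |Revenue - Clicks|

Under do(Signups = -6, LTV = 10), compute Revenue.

30

The joint intervention fixes Signups = -6, LTV = 10, removing each variable's own equation.
Clicks = -2*Budget + 2  [with Budget=4]  = -6
Revenue = Clicks^2 + Signups  [with Clicks=-6, Signups=-6]  = 30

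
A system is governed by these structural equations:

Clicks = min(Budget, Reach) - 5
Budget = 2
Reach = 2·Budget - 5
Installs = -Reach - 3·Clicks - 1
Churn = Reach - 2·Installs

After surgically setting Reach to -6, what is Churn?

do(Reach=-6) replaces the equation Reach = 2·Budget - 5 with the constant Reach = -6.
Clicks = min(Budget, Reach) - 5  [with Budget=2, Reach=-6]  = -11
Installs = -Reach - 3·Clicks - 1  [with Reach=-6, Clicks=-11]  = 38
Churn = Reach - 2·Installs  [with Reach=-6, Installs=38]  = -82

-82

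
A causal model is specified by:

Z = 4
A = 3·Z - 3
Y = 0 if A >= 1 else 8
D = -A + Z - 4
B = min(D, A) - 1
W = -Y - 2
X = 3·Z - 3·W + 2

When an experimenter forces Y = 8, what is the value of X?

44

The intervention breaks the incoming arrows to Y: Y = 0 if A >= 1 else 8 no longer applies, and Y = 8.
W = -Y - 2  [with Y=8]  = -10
X = 3·Z - 3·W + 2  [with Z=4, W=-10]  = 44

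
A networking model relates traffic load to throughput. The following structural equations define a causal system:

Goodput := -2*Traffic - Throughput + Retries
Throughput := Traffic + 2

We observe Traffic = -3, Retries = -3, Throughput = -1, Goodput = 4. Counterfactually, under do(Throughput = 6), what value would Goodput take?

The intervention breaks the incoming arrows to Throughput: Throughput := Traffic + 2 no longer applies, and Throughput = 6.
Goodput = -2*Traffic - Throughput + Retries  [with Traffic=-3, Throughput=6, Retries=-3]  = -3

-3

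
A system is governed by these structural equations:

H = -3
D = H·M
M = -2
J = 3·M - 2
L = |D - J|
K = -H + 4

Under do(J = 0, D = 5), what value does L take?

5

The joint intervention fixes J = 0, D = 5, removing each variable's own equation.
L = |D - J|  [with D=5, J=0]  = 5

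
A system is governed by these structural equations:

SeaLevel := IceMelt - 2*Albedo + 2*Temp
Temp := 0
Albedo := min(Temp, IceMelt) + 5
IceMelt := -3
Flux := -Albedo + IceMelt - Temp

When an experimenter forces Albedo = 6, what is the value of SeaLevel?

The intervention breaks the incoming arrows to Albedo: Albedo := min(Temp, IceMelt) + 5 no longer applies, and Albedo = 6.
SeaLevel = IceMelt - 2*Albedo + 2*Temp  [with IceMelt=-3, Albedo=6, Temp=0]  = -15

-15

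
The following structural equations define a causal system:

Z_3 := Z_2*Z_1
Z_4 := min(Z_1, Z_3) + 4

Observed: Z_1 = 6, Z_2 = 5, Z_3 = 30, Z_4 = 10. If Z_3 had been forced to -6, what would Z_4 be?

-2

The intervention breaks the incoming arrows to Z_3: Z_3 := Z_2*Z_1 no longer applies, and Z_3 = -6.
Z_4 = min(Z_1, Z_3) + 4  [with Z_1=6, Z_3=-6]  = -2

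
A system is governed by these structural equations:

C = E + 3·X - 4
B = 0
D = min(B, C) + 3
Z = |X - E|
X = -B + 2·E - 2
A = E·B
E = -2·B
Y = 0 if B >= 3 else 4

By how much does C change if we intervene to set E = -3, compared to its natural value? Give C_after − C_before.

Under do(E=-3), the mechanism E = -2·B is discarded; E is fixed at -3.
X = -B + 2·E - 2  [with B=0, E=-3]  = -8
C = E + 3·X - 4  [with E=-3, X=-8]  = -31
Without intervention: E = -2·B  [with B=0]  = 0; X = -B + 2·E - 2  [with B=0, E=0]  = -2; C = E + 3·X - 4  [with E=0, X=-2]  = -10.
Change = -31 − (-10) = -21.

-21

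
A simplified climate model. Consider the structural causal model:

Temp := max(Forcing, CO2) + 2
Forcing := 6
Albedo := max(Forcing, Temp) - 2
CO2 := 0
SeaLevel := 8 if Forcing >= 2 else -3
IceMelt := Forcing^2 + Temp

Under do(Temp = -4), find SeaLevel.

The intervention breaks the incoming arrows to Temp: Temp := max(Forcing, CO2) + 2 no longer applies, and Temp = -4.
No directed path runs from Temp to SeaLevel, so SeaLevel keeps its natural value.
SeaLevel = 8 if Forcing >= 2 else -3  [with Forcing=6]  = 8

8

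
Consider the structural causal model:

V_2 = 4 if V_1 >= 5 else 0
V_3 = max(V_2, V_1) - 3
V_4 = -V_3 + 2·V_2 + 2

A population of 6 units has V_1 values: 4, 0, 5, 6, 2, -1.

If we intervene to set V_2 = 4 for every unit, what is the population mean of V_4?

8.5

The intervention sets V_2=4 in all 6 units regardless of V_1. Recomputing V_4 per unit gives 9, 9, 8, 7, 9, 9; average 8.5.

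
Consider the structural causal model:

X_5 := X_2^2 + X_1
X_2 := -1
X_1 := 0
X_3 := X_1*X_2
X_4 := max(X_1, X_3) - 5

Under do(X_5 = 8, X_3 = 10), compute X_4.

5

Under do(X_5 = 8, X_3 = 10), each intervened variable's structural equation is replaced by its fixed value.
X_4 = max(X_1, X_3) - 5  [with X_1=0, X_3=10]  = 5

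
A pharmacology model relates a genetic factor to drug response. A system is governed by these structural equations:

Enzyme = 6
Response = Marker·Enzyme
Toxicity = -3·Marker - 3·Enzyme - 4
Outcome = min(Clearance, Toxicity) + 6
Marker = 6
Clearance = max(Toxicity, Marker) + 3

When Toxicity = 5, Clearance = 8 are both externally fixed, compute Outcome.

11

The joint intervention fixes Toxicity = 5, Clearance = 8, removing each variable's own equation.
Outcome = min(Clearance, Toxicity) + 6  [with Clearance=8, Toxicity=5]  = 11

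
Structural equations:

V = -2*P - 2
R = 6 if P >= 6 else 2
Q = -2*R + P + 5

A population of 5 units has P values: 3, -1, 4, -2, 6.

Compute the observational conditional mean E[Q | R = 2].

Conditioning on R=2 selects the 4 unit(s) with P ∈ {3, -1, 4, -2}. Their Q values: 4, 0, 5, -1. Mean = 2.

2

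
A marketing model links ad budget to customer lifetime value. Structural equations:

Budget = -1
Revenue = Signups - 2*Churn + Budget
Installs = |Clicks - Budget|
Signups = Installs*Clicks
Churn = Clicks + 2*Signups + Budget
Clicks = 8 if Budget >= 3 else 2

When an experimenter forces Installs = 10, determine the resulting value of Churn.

do(Installs=10) replaces the equation Installs = |Clicks - Budget| with the constant Installs = 10.
Clicks = 8 if Budget >= 3 else 2  [with Budget=-1]  = 2
Signups = Installs*Clicks  [with Installs=10, Clicks=2]  = 20
Churn = Clicks + 2*Signups + Budget  [with Clicks=2, Signups=20, Budget=-1]  = 41

41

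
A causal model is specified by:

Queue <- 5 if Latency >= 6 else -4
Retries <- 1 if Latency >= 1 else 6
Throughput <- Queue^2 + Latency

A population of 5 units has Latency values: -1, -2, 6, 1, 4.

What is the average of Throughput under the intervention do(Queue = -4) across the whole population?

The intervention sets Queue=-4 in all 5 units regardless of Latency. Recomputing Throughput per unit gives 15, 14, 22, 17, 20; average 17.6.

17.6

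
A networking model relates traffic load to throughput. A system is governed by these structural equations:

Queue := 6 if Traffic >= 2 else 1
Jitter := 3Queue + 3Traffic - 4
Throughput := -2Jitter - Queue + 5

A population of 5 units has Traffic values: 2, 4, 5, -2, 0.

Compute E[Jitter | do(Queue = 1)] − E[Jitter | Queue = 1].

do(Queue=1) breaks Queue's dependence on Traffic. With Queue=1 fixed, Jitter across the units is 5, 11, 14, -7, -1, mean 4.4.
E[Jitter|Queue=1] averages over only the 2 units with Queue=1 (Traffic = -2, 0): Jitter = -7, -1, mean -4.
Difference = 4.4 − (-4) = 8.4.

8.4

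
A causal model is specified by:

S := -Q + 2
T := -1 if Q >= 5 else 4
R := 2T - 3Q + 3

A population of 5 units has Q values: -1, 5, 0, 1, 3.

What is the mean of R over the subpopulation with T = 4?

8.75

E[R|T=4] averages over only the 4 units with T=4 (Q = -1, 0, 1, 3): R = 14, 11, 8, 2, mean 8.75.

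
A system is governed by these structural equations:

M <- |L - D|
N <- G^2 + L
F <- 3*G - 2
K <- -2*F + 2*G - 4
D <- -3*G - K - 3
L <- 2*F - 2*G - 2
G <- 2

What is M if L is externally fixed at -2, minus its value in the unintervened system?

The intervention breaks the incoming arrows to L: L <- 2*F - 2*G - 2 no longer applies, and L = -2.
F = 3*G - 2  [with G=2]  = 4
K = -2*F + 2*G - 4  [with F=4, G=2]  = -8
D = -3*G - K - 3  [with G=2, K=-8]  = -1
M = |L - D|  [with L=-2, D=-1]  = 1
Without intervention: F = 3*G - 2  [with G=2]  = 4; L = 2*F - 2*G - 2  [with F=4, G=2]  = 2; K = -2*F + 2*G - 4  [with F=4, G=2]  = -8; D = -3*G - K - 3  [with G=2, K=-8]  = -1; M = |L - D|  [with L=2, D=-1]  = 3.
Change = 1 − 3 = -2.

-2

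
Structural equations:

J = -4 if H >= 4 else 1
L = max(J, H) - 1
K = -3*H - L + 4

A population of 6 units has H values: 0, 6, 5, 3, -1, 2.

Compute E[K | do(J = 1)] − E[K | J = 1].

do(J=1) breaks J's dependence on H. With J=1 fixed, K across the units is 4, -19, -15, -7, 7, -3, mean -5.5.
Conditioning on J=1 selects the 4 unit(s) with H ∈ {0, 3, -1, 2}. Their K values: 4, -7, 7, -3. Mean = 0.25.
Difference = -5.5 − 0.25 = -5.75.

-5.75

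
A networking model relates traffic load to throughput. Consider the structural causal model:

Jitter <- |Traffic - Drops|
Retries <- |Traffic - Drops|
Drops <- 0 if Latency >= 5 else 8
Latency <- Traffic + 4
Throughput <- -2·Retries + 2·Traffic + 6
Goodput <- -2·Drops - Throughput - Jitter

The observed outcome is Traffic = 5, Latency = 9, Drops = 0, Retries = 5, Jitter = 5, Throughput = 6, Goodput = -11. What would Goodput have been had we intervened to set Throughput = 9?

-14

Intervening sets Throughput = 9 and removes its equation (Throughput <- -2·Retries + 2·Traffic + 6).
Latency = Traffic + 4  [with Traffic=5]  = 9
Drops = 0 if Latency >= 5 else 8  [with Latency=9]  = 0
Jitter = |Traffic - Drops|  [with Traffic=5, Drops=0]  = 5
Goodput = -2·Drops - Throughput - Jitter  [with Drops=0, Throughput=9, Jitter=5]  = -14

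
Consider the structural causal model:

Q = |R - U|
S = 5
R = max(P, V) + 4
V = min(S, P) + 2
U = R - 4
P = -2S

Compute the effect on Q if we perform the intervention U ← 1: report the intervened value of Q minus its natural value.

The intervention breaks the incoming arrows to U: U = R - 4 no longer applies, and U = 1.
P = -2S  [with S=5]  = -10
V = min(S, P) + 2  [with S=5, P=-10]  = -8
R = max(P, V) + 4  [with P=-10, V=-8]  = -4
Q = |R - U|  [with R=-4, U=1]  = 5
Without intervention: P = -2S  [with S=5]  = -10; V = min(S, P) + 2  [with S=5, P=-10]  = -8; R = max(P, V) + 4  [with P=-10, V=-8]  = -4; U = R - 4  [with R=-4]  = -8; Q = |R - U|  [with R=-4, U=-8]  = 4.
Change = 5 − 4 = 1.

1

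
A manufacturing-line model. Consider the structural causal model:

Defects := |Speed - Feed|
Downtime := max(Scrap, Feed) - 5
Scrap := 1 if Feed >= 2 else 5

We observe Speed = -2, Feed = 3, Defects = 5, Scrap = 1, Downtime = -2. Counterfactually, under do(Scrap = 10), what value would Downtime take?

5

Intervening sets Scrap = 10 and removes its equation (Scrap := 1 if Feed >= 2 else 5).
Downtime = max(Scrap, Feed) - 5  [with Scrap=10, Feed=3]  = 5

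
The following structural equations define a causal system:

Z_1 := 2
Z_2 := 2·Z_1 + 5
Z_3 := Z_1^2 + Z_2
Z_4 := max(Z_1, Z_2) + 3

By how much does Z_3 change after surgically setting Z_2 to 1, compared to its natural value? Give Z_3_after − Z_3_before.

The intervention breaks the incoming arrows to Z_2: Z_2 := 2·Z_1 + 5 no longer applies, and Z_2 = 1.
Z_3 = Z_1^2 + Z_2  [with Z_1=2, Z_2=1]  = 5
Without intervention: Z_2 = 2·Z_1 + 5  [with Z_1=2]  = 9; Z_3 = Z_1^2 + Z_2  [with Z_1=2, Z_2=9]  = 13.
Change = 5 − 13 = -8.

-8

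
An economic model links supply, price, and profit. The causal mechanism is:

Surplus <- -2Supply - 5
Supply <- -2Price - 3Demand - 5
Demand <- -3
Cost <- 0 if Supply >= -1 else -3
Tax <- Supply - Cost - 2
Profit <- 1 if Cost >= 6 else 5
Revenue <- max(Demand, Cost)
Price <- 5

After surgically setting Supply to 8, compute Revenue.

0

do(Supply=8) replaces the equation Supply <- -2Price - 3Demand - 5 with the constant Supply = 8.
Cost = 0 if Supply >= -1 else -3  [with Supply=8]  = 0
Revenue = max(Demand, Cost)  [with Demand=-3, Cost=0]  = 0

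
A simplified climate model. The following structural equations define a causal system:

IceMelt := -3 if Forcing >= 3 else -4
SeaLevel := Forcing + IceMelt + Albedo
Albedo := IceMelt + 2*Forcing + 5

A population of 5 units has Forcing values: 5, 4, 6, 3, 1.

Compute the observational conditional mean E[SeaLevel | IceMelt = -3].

12.5

E[SeaLevel|IceMelt=-3] averages over only the 4 units with IceMelt=-3 (Forcing = 5, 4, 6, 3): SeaLevel = 14, 11, 17, 8, mean 12.5.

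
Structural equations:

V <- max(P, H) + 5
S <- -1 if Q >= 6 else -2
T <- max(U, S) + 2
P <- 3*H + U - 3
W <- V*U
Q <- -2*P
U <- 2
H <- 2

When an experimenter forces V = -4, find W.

Intervening sets V = -4 and removes its equation (V <- max(P, H) + 5).
W = V*U  [with V=-4, U=2]  = -8

-8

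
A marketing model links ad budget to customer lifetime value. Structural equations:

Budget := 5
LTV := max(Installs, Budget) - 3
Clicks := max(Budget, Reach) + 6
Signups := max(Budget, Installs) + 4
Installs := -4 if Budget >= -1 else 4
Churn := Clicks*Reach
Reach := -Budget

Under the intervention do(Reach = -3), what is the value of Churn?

-33

Under do(Reach=-3), the mechanism Reach := -Budget is discarded; Reach is fixed at -3.
Clicks = max(Budget, Reach) + 6  [with Budget=5, Reach=-3]  = 11
Churn = Clicks*Reach  [with Clicks=11, Reach=-3]  = -33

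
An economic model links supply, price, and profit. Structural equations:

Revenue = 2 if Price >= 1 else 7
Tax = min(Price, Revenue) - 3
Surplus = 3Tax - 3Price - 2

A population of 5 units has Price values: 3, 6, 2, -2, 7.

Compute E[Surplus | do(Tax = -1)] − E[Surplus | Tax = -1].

Under do(Tax=-1), Tax's equation is replaced by Tax=-1 for every unit. Per-unit Surplus: -14, -23, -11, 1, -26. Mean = -14.6.
Observing Tax=-1 restricts to units where Tax's equation naturally yields -1: Price ∈ {3, 6, 2, 7}. In that subpopulation Surplus = -14, -23, -11, -26, mean -18.5.
Difference = -14.6 − (-18.5) = 3.9.

3.9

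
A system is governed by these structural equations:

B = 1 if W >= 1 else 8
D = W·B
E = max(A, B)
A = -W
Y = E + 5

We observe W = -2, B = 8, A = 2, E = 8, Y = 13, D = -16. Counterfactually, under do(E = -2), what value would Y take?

Intervening sets E = -2 and removes its equation (E = max(A, B)).
Y = E + 5  [with E=-2]  = 3

3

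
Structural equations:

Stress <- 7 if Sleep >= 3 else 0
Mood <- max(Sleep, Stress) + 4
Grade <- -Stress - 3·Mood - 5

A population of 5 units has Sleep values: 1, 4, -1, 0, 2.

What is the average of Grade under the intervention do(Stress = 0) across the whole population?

-21.2

do(Stress=0) breaks Stress's dependence on Sleep. With Stress=0 fixed, Grade across the units is -20, -29, -17, -17, -23, mean -21.2.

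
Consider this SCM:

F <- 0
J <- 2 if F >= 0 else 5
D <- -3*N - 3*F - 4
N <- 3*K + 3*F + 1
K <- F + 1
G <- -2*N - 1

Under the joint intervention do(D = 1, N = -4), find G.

The joint intervention fixes D = 1, N = -4, removing each variable's own equation.
G = -2*N - 1  [with N=-4]  = 7

7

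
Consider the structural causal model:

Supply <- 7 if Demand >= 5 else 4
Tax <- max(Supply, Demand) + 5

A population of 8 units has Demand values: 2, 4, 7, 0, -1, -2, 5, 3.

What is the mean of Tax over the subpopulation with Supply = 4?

9

Conditioning on Supply=4 selects the 6 unit(s) with Demand ∈ {2, 4, 0, -1, -2, 3}. Their Tax values: 9, 9, 9, 9, 9, 9. Mean = 9.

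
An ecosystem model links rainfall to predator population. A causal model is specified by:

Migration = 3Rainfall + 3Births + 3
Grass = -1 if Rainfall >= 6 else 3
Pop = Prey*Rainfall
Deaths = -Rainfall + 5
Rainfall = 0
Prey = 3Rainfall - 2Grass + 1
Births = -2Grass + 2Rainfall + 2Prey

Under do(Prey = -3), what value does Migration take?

The intervention breaks the incoming arrows to Prey: Prey = 3Rainfall - 2Grass + 1 no longer applies, and Prey = -3.
Grass = -1 if Rainfall >= 6 else 3  [with Rainfall=0]  = 3
Births = -2Grass + 2Rainfall + 2Prey  [with Grass=3, Rainfall=0, Prey=-3]  = -12
Migration = 3Rainfall + 3Births + 3  [with Rainfall=0, Births=-12]  = -33

-33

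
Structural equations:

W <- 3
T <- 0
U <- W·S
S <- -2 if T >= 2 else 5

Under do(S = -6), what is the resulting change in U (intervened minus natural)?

The intervention breaks the incoming arrows to S: S <- -2 if T >= 2 else 5 no longer applies, and S = -6.
U = W·S  [with W=3, S=-6]  = -18
Without intervention: S = -2 if T >= 2 else 5  [with T=0]  = 5; U = W·S  [with W=3, S=5]  = 15.
Change = -18 − 15 = -33.

-33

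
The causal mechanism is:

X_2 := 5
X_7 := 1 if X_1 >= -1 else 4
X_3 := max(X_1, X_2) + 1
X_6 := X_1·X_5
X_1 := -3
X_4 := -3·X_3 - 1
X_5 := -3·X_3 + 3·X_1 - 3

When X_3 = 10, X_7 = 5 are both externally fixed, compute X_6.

Under do(X_3 = 10, X_7 = 5), each intervened variable's structural equation is replaced by its fixed value.
X_5 = -3·X_3 + 3·X_1 - 3  [with X_3=10, X_1=-3]  = -42
X_6 = X_1·X_5  [with X_1=-3, X_5=-42]  = 126

126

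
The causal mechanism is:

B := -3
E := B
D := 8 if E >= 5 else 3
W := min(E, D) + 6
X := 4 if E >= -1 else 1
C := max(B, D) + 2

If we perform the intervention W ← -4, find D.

Under do(W=-4), the mechanism W := min(E, D) + 6 is discarded; W is fixed at -4.
Since D is not a descendant of the intervened variable, it is unaffected.
E = B  [with B=-3]  = -3
D = 8 if E >= 5 else 3  [with E=-3]  = 3

3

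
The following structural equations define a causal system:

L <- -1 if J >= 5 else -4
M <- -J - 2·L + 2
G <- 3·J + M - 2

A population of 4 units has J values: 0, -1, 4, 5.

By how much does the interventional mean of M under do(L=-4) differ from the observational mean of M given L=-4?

-1

The intervention sets L=-4 in all 4 units regardless of J. Recomputing M per unit gives 10, 11, 6, 5; average 8.
Observing L=-4 restricts to units where L's equation naturally yields -4: J ∈ {0, -1, 4}. In that subpopulation M = 10, 11, 6, mean 9.
Difference = 8 − 9 = -1.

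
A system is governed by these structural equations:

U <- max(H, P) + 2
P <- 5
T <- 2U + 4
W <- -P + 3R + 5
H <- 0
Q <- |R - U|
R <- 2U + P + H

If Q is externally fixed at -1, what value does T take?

18

Under do(Q=-1), the mechanism Q <- |R - U| is discarded; Q is fixed at -1.
Since T is not a descendant of the intervened variable, it is unaffected.
U = max(H, P) + 2  [with H=0, P=5]  = 7
T = 2U + 4  [with U=7]  = 18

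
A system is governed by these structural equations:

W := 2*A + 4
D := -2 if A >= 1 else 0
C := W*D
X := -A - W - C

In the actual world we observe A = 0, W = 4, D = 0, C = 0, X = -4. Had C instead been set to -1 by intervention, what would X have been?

-3

Intervening sets C = -1 and removes its equation (C := W*D).
W = 2*A + 4  [with A=0]  = 4
X = -A - W - C  [with A=0, W=4, C=-1]  = -3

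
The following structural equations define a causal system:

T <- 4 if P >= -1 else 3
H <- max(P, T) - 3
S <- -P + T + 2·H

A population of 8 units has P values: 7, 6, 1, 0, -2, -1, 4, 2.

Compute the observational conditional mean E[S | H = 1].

4.8

Observing H=1 restricts to units where H's equation naturally yields 1: P ∈ {1, 0, -1, 4, 2}. In that subpopulation S = 5, 6, 7, 2, 4, mean 4.8.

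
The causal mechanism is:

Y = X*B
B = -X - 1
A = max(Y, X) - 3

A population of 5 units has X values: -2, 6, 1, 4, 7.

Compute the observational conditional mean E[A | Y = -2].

-3.5

E[A|Y=-2] averages over only the 2 units with Y=-2 (X = -2, 1): A = -5, -2, mean -3.5.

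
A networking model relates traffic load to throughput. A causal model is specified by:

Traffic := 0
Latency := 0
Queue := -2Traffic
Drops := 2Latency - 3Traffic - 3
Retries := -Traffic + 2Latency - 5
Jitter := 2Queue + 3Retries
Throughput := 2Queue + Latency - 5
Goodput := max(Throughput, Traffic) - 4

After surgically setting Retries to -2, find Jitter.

The intervention breaks the incoming arrows to Retries: Retries := -Traffic + 2Latency - 5 no longer applies, and Retries = -2.
Queue = -2Traffic  [with Traffic=0]  = 0
Jitter = 2Queue + 3Retries  [with Queue=0, Retries=-2]  = -6

-6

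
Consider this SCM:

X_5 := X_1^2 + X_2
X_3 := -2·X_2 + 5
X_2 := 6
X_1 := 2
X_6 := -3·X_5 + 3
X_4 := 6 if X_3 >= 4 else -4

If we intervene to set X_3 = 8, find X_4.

The intervention breaks the incoming arrows to X_3: X_3 := -2·X_2 + 5 no longer applies, and X_3 = 8.
X_4 = 6 if X_3 >= 4 else -4  [with X_3=8]  = 6

6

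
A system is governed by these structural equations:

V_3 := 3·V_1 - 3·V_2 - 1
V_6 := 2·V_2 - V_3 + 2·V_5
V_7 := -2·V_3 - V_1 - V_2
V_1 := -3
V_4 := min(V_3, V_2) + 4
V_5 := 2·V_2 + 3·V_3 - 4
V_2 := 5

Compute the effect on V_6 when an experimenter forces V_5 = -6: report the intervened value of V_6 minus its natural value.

The intervention breaks the incoming arrows to V_5: V_5 := 2·V_2 + 3·V_3 - 4 no longer applies, and V_5 = -6.
V_3 = 3·V_1 - 3·V_2 - 1  [with V_1=-3, V_2=5]  = -25
V_6 = 2·V_2 - V_3 + 2·V_5  [with V_2=5, V_3=-25, V_5=-6]  = 23
Without intervention: V_3 = 3·V_1 - 3·V_2 - 1  [with V_1=-3, V_2=5]  = -25; V_5 = 2·V_2 + 3·V_3 - 4  [with V_2=5, V_3=-25]  = -69; V_6 = 2·V_2 - V_3 + 2·V_5  [with V_2=5, V_3=-25, V_5=-69]  = -103.
Change = 23 − (-103) = 126.

126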